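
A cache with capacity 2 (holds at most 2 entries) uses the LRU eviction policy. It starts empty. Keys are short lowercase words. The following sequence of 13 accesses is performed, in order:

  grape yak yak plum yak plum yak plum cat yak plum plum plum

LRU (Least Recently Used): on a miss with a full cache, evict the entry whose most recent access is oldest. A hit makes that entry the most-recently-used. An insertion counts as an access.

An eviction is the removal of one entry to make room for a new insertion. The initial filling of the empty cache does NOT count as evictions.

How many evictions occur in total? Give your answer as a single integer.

Answer: 4

Derivation:
LRU simulation (capacity=2):
  1. access grape: MISS. Cache (LRU->MRU): [grape]
  2. access yak: MISS. Cache (LRU->MRU): [grape yak]
  3. access yak: HIT. Cache (LRU->MRU): [grape yak]
  4. access plum: MISS, evict grape. Cache (LRU->MRU): [yak plum]
  5. access yak: HIT. Cache (LRU->MRU): [plum yak]
  6. access plum: HIT. Cache (LRU->MRU): [yak plum]
  7. access yak: HIT. Cache (LRU->MRU): [plum yak]
  8. access plum: HIT. Cache (LRU->MRU): [yak plum]
  9. access cat: MISS, evict yak. Cache (LRU->MRU): [plum cat]
  10. access yak: MISS, evict plum. Cache (LRU->MRU): [cat yak]
  11. access plum: MISS, evict cat. Cache (LRU->MRU): [yak plum]
  12. access plum: HIT. Cache (LRU->MRU): [yak plum]
  13. access plum: HIT. Cache (LRU->MRU): [yak plum]
Total: 7 hits, 6 misses, 4 evictions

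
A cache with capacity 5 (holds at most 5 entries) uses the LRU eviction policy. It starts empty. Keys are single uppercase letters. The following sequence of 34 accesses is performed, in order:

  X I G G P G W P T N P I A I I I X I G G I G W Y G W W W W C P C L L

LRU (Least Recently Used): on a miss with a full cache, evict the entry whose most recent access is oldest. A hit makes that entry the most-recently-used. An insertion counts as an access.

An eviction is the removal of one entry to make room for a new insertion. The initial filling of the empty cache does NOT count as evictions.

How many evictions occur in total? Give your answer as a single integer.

LRU simulation (capacity=5):
  1. access X: MISS. Cache (LRU->MRU): [X]
  2. access I: MISS. Cache (LRU->MRU): [X I]
  3. access G: MISS. Cache (LRU->MRU): [X I G]
  4. access G: HIT. Cache (LRU->MRU): [X I G]
  5. access P: MISS. Cache (LRU->MRU): [X I G P]
  6. access G: HIT. Cache (LRU->MRU): [X I P G]
  7. access W: MISS. Cache (LRU->MRU): [X I P G W]
  8. access P: HIT. Cache (LRU->MRU): [X I G W P]
  9. access T: MISS, evict X. Cache (LRU->MRU): [I G W P T]
  10. access N: MISS, evict I. Cache (LRU->MRU): [G W P T N]
  11. access P: HIT. Cache (LRU->MRU): [G W T N P]
  12. access I: MISS, evict G. Cache (LRU->MRU): [W T N P I]
  13. access A: MISS, evict W. Cache (LRU->MRU): [T N P I A]
  14. access I: HIT. Cache (LRU->MRU): [T N P A I]
  15. access I: HIT. Cache (LRU->MRU): [T N P A I]
  16. access I: HIT. Cache (LRU->MRU): [T N P A I]
  17. access X: MISS, evict T. Cache (LRU->MRU): [N P A I X]
  18. access I: HIT. Cache (LRU->MRU): [N P A X I]
  19. access G: MISS, evict N. Cache (LRU->MRU): [P A X I G]
  20. access G: HIT. Cache (LRU->MRU): [P A X I G]
  21. access I: HIT. Cache (LRU->MRU): [P A X G I]
  22. access G: HIT. Cache (LRU->MRU): [P A X I G]
  23. access W: MISS, evict P. Cache (LRU->MRU): [A X I G W]
  24. access Y: MISS, evict A. Cache (LRU->MRU): [X I G W Y]
  25. access G: HIT. Cache (LRU->MRU): [X I W Y G]
  26. access W: HIT. Cache (LRU->MRU): [X I Y G W]
  27. access W: HIT. Cache (LRU->MRU): [X I Y G W]
  28. access W: HIT. Cache (LRU->MRU): [X I Y G W]
  29. access W: HIT. Cache (LRU->MRU): [X I Y G W]
  30. access C: MISS, evict X. Cache (LRU->MRU): [I Y G W C]
  31. access P: MISS, evict I. Cache (LRU->MRU): [Y G W C P]
  32. access C: HIT. Cache (LRU->MRU): [Y G W P C]
  33. access L: MISS, evict Y. Cache (LRU->MRU): [G W P C L]
  34. access L: HIT. Cache (LRU->MRU): [G W P C L]
Total: 18 hits, 16 misses, 11 evictions

Answer: 11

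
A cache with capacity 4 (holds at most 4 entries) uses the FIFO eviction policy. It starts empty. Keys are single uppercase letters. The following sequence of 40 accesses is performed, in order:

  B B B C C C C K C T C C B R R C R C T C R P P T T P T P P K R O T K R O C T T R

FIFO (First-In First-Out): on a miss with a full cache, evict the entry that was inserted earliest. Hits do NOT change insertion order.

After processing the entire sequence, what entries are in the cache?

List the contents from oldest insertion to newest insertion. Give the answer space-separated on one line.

FIFO simulation (capacity=4):
  1. access B: MISS. Cache (old->new): [B]
  2. access B: HIT. Cache (old->new): [B]
  3. access B: HIT. Cache (old->new): [B]
  4. access C: MISS. Cache (old->new): [B C]
  5. access C: HIT. Cache (old->new): [B C]
  6. access C: HIT. Cache (old->new): [B C]
  7. access C: HIT. Cache (old->new): [B C]
  8. access K: MISS. Cache (old->new): [B C K]
  9. access C: HIT. Cache (old->new): [B C K]
  10. access T: MISS. Cache (old->new): [B C K T]
  11. access C: HIT. Cache (old->new): [B C K T]
  12. access C: HIT. Cache (old->new): [B C K T]
  13. access B: HIT. Cache (old->new): [B C K T]
  14. access R: MISS, evict B. Cache (old->new): [C K T R]
  15. access R: HIT. Cache (old->new): [C K T R]
  16. access C: HIT. Cache (old->new): [C K T R]
  17. access R: HIT. Cache (old->new): [C K T R]
  18. access C: HIT. Cache (old->new): [C K T R]
  19. access T: HIT. Cache (old->new): [C K T R]
  20. access C: HIT. Cache (old->new): [C K T R]
  21. access R: HIT. Cache (old->new): [C K T R]
  22. access P: MISS, evict C. Cache (old->new): [K T R P]
  23. access P: HIT. Cache (old->new): [K T R P]
  24. access T: HIT. Cache (old->new): [K T R P]
  25. access T: HIT. Cache (old->new): [K T R P]
  26. access P: HIT. Cache (old->new): [K T R P]
  27. access T: HIT. Cache (old->new): [K T R P]
  28. access P: HIT. Cache (old->new): [K T R P]
  29. access P: HIT. Cache (old->new): [K T R P]
  30. access K: HIT. Cache (old->new): [K T R P]
  31. access R: HIT. Cache (old->new): [K T R P]
  32. access O: MISS, evict K. Cache (old->new): [T R P O]
  33. access T: HIT. Cache (old->new): [T R P O]
  34. access K: MISS, evict T. Cache (old->new): [R P O K]
  35. access R: HIT. Cache (old->new): [R P O K]
  36. access O: HIT. Cache (old->new): [R P O K]
  37. access C: MISS, evict R. Cache (old->new): [P O K C]
  38. access T: MISS, evict P. Cache (old->new): [O K C T]
  39. access T: HIT. Cache (old->new): [O K C T]
  40. access R: MISS, evict O. Cache (old->new): [K C T R]
Total: 29 hits, 11 misses, 7 evictions

Answer: K C T R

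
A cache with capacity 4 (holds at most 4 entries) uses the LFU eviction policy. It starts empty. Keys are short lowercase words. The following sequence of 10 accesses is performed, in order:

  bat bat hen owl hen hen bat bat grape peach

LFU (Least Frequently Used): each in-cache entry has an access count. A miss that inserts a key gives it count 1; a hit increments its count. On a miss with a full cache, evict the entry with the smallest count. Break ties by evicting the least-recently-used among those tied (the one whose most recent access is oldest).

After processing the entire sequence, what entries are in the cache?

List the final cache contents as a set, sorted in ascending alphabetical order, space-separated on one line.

LFU simulation (capacity=4):
  1. access bat: MISS. Cache: [bat(c=1)]
  2. access bat: HIT, count now 2. Cache: [bat(c=2)]
  3. access hen: MISS. Cache: [hen(c=1) bat(c=2)]
  4. access owl: MISS. Cache: [hen(c=1) owl(c=1) bat(c=2)]
  5. access hen: HIT, count now 2. Cache: [owl(c=1) bat(c=2) hen(c=2)]
  6. access hen: HIT, count now 3. Cache: [owl(c=1) bat(c=2) hen(c=3)]
  7. access bat: HIT, count now 3. Cache: [owl(c=1) hen(c=3) bat(c=3)]
  8. access bat: HIT, count now 4. Cache: [owl(c=1) hen(c=3) bat(c=4)]
  9. access grape: MISS. Cache: [owl(c=1) grape(c=1) hen(c=3) bat(c=4)]
  10. access peach: MISS, evict owl(c=1). Cache: [grape(c=1) peach(c=1) hen(c=3) bat(c=4)]
Total: 5 hits, 5 misses, 1 evictions

Answer: bat grape hen peach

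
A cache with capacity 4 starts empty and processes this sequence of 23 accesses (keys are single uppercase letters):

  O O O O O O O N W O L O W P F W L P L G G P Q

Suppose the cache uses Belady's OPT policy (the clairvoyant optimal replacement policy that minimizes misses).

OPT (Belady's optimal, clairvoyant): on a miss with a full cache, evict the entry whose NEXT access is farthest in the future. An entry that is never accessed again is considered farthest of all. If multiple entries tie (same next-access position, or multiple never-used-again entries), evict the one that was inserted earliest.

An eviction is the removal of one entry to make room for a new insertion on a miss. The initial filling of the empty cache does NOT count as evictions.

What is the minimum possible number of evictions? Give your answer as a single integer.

OPT (Belady) simulation (capacity=4):
  1. access O: MISS. Cache: [O]
  2. access O: HIT. Next use of O: step 3. Cache: [O]
  3. access O: HIT. Next use of O: step 4. Cache: [O]
  4. access O: HIT. Next use of O: step 5. Cache: [O]
  5. access O: HIT. Next use of O: step 6. Cache: [O]
  6. access O: HIT. Next use of O: step 7. Cache: [O]
  7. access O: HIT. Next use of O: step 10. Cache: [O]
  8. access N: MISS. Cache: [O N]
  9. access W: MISS. Cache: [O N W]
  10. access O: HIT. Next use of O: step 12. Cache: [O N W]
  11. access L: MISS. Cache: [O N W L]
  12. access O: HIT. Next use of O: never. Cache: [O N W L]
  13. access W: HIT. Next use of W: step 16. Cache: [O N W L]
  14. access P: MISS, evict O (next use: never). Cache: [N W L P]
  15. access F: MISS, evict N (next use: never). Cache: [W L P F]
  16. access W: HIT. Next use of W: never. Cache: [W L P F]
  17. access L: HIT. Next use of L: step 19. Cache: [W L P F]
  18. access P: HIT. Next use of P: step 22. Cache: [W L P F]
  19. access L: HIT. Next use of L: never. Cache: [W L P F]
  20. access G: MISS, evict W (next use: never). Cache: [L P F G]
  21. access G: HIT. Next use of G: never. Cache: [L P F G]
  22. access P: HIT. Next use of P: never. Cache: [L P F G]
  23. access Q: MISS, evict L (next use: never). Cache: [P F G Q]
Total: 15 hits, 8 misses, 4 evictions

Answer: 4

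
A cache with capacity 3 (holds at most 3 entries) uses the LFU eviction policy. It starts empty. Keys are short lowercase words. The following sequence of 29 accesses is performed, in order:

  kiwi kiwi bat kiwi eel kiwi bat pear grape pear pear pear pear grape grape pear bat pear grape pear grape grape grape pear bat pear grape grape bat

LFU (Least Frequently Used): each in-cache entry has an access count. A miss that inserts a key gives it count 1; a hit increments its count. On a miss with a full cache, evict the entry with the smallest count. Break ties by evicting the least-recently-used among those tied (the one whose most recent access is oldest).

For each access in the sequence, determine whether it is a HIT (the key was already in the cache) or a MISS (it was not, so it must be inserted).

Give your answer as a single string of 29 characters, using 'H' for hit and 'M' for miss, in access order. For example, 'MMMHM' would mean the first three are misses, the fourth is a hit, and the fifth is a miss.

Answer: MHMHMHHMMMHHHMHHMHMHHHHHMHHHH

Derivation:
LFU simulation (capacity=3):
  1. access kiwi: MISS. Cache: [kiwi(c=1)]
  2. access kiwi: HIT, count now 2. Cache: [kiwi(c=2)]
  3. access bat: MISS. Cache: [bat(c=1) kiwi(c=2)]
  4. access kiwi: HIT, count now 3. Cache: [bat(c=1) kiwi(c=3)]
  5. access eel: MISS. Cache: [bat(c=1) eel(c=1) kiwi(c=3)]
  6. access kiwi: HIT, count now 4. Cache: [bat(c=1) eel(c=1) kiwi(c=4)]
  7. access bat: HIT, count now 2. Cache: [eel(c=1) bat(c=2) kiwi(c=4)]
  8. access pear: MISS, evict eel(c=1). Cache: [pear(c=1) bat(c=2) kiwi(c=4)]
  9. access grape: MISS, evict pear(c=1). Cache: [grape(c=1) bat(c=2) kiwi(c=4)]
  10. access pear: MISS, evict grape(c=1). Cache: [pear(c=1) bat(c=2) kiwi(c=4)]
  11. access pear: HIT, count now 2. Cache: [bat(c=2) pear(c=2) kiwi(c=4)]
  12. access pear: HIT, count now 3. Cache: [bat(c=2) pear(c=3) kiwi(c=4)]
  13. access pear: HIT, count now 4. Cache: [bat(c=2) kiwi(c=4) pear(c=4)]
  14. access grape: MISS, evict bat(c=2). Cache: [grape(c=1) kiwi(c=4) pear(c=4)]
  15. access grape: HIT, count now 2. Cache: [grape(c=2) kiwi(c=4) pear(c=4)]
  16. access pear: HIT, count now 5. Cache: [grape(c=2) kiwi(c=4) pear(c=5)]
  17. access bat: MISS, evict grape(c=2). Cache: [bat(c=1) kiwi(c=4) pear(c=5)]
  18. access pear: HIT, count now 6. Cache: [bat(c=1) kiwi(c=4) pear(c=6)]
  19. access grape: MISS, evict bat(c=1). Cache: [grape(c=1) kiwi(c=4) pear(c=6)]
  20. access pear: HIT, count now 7. Cache: [grape(c=1) kiwi(c=4) pear(c=7)]
  21. access grape: HIT, count now 2. Cache: [grape(c=2) kiwi(c=4) pear(c=7)]
  22. access grape: HIT, count now 3. Cache: [grape(c=3) kiwi(c=4) pear(c=7)]
  23. access grape: HIT, count now 4. Cache: [kiwi(c=4) grape(c=4) pear(c=7)]
  24. access pear: HIT, count now 8. Cache: [kiwi(c=4) grape(c=4) pear(c=8)]
  25. access bat: MISS, evict kiwi(c=4). Cache: [bat(c=1) grape(c=4) pear(c=8)]
  26. access pear: HIT, count now 9. Cache: [bat(c=1) grape(c=4) pear(c=9)]
  27. access grape: HIT, count now 5. Cache: [bat(c=1) grape(c=5) pear(c=9)]
  28. access grape: HIT, count now 6. Cache: [bat(c=1) grape(c=6) pear(c=9)]
  29. access bat: HIT, count now 2. Cache: [bat(c=2) grape(c=6) pear(c=9)]
Total: 19 hits, 10 misses, 7 evictions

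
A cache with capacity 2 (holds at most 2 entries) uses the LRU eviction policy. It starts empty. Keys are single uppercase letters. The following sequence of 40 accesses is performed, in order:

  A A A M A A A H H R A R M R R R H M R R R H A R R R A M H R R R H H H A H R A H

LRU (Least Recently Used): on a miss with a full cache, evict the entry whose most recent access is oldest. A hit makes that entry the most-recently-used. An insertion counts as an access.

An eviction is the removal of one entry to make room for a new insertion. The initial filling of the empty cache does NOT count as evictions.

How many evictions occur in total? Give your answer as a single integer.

Answer: 17

Derivation:
LRU simulation (capacity=2):
  1. access A: MISS. Cache (LRU->MRU): [A]
  2. access A: HIT. Cache (LRU->MRU): [A]
  3. access A: HIT. Cache (LRU->MRU): [A]
  4. access M: MISS. Cache (LRU->MRU): [A M]
  5. access A: HIT. Cache (LRU->MRU): [M A]
  6. access A: HIT. Cache (LRU->MRU): [M A]
  7. access A: HIT. Cache (LRU->MRU): [M A]
  8. access H: MISS, evict M. Cache (LRU->MRU): [A H]
  9. access H: HIT. Cache (LRU->MRU): [A H]
  10. access R: MISS, evict A. Cache (LRU->MRU): [H R]
  11. access A: MISS, evict H. Cache (LRU->MRU): [R A]
  12. access R: HIT. Cache (LRU->MRU): [A R]
  13. access M: MISS, evict A. Cache (LRU->MRU): [R M]
  14. access R: HIT. Cache (LRU->MRU): [M R]
  15. access R: HIT. Cache (LRU->MRU): [M R]
  16. access R: HIT. Cache (LRU->MRU): [M R]
  17. access H: MISS, evict M. Cache (LRU->MRU): [R H]
  18. access M: MISS, evict R. Cache (LRU->MRU): [H M]
  19. access R: MISS, evict H. Cache (LRU->MRU): [M R]
  20. access R: HIT. Cache (LRU->MRU): [M R]
  21. access R: HIT. Cache (LRU->MRU): [M R]
  22. access H: MISS, evict M. Cache (LRU->MRU): [R H]
  23. access A: MISS, evict R. Cache (LRU->MRU): [H A]
  24. access R: MISS, evict H. Cache (LRU->MRU): [A R]
  25. access R: HIT. Cache (LRU->MRU): [A R]
  26. access R: HIT. Cache (LRU->MRU): [A R]
  27. access A: HIT. Cache (LRU->MRU): [R A]
  28. access M: MISS, evict R. Cache (LRU->MRU): [A M]
  29. access H: MISS, evict A. Cache (LRU->MRU): [M H]
  30. access R: MISS, evict M. Cache (LRU->MRU): [H R]
  31. access R: HIT. Cache (LRU->MRU): [H R]
  32. access R: HIT. Cache (LRU->MRU): [H R]
  33. access H: HIT. Cache (LRU->MRU): [R H]
  34. access H: HIT. Cache (LRU->MRU): [R H]
  35. access H: HIT. Cache (LRU->MRU): [R H]
  36. access A: MISS, evict R. Cache (LRU->MRU): [H A]
  37. access H: HIT. Cache (LRU->MRU): [A H]
  38. access R: MISS, evict A. Cache (LRU->MRU): [H R]
  39. access A: MISS, evict H. Cache (LRU->MRU): [R A]
  40. access H: MISS, evict R. Cache (LRU->MRU): [A H]
Total: 21 hits, 19 misses, 17 evictions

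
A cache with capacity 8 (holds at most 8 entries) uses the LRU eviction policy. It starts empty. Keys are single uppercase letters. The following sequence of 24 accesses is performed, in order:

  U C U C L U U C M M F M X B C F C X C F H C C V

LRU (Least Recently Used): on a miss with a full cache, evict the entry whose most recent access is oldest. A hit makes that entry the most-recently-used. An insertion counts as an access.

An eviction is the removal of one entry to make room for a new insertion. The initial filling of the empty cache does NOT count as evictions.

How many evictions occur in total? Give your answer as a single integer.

Answer: 1

Derivation:
LRU simulation (capacity=8):
  1. access U: MISS. Cache (LRU->MRU): [U]
  2. access C: MISS. Cache (LRU->MRU): [U C]
  3. access U: HIT. Cache (LRU->MRU): [C U]
  4. access C: HIT. Cache (LRU->MRU): [U C]
  5. access L: MISS. Cache (LRU->MRU): [U C L]
  6. access U: HIT. Cache (LRU->MRU): [C L U]
  7. access U: HIT. Cache (LRU->MRU): [C L U]
  8. access C: HIT. Cache (LRU->MRU): [L U C]
  9. access M: MISS. Cache (LRU->MRU): [L U C M]
  10. access M: HIT. Cache (LRU->MRU): [L U C M]
  11. access F: MISS. Cache (LRU->MRU): [L U C M F]
  12. access M: HIT. Cache (LRU->MRU): [L U C F M]
  13. access X: MISS. Cache (LRU->MRU): [L U C F M X]
  14. access B: MISS. Cache (LRU->MRU): [L U C F M X B]
  15. access C: HIT. Cache (LRU->MRU): [L U F M X B C]
  16. access F: HIT. Cache (LRU->MRU): [L U M X B C F]
  17. access C: HIT. Cache (LRU->MRU): [L U M X B F C]
  18. access X: HIT. Cache (LRU->MRU): [L U M B F C X]
  19. access C: HIT. Cache (LRU->MRU): [L U M B F X C]
  20. access F: HIT. Cache (LRU->MRU): [L U M B X C F]
  21. access H: MISS. Cache (LRU->MRU): [L U M B X C F H]
  22. access C: HIT. Cache (LRU->MRU): [L U M B X F H C]
  23. access C: HIT. Cache (LRU->MRU): [L U M B X F H C]
  24. access V: MISS, evict L. Cache (LRU->MRU): [U M B X F H C V]
Total: 15 hits, 9 misses, 1 evictions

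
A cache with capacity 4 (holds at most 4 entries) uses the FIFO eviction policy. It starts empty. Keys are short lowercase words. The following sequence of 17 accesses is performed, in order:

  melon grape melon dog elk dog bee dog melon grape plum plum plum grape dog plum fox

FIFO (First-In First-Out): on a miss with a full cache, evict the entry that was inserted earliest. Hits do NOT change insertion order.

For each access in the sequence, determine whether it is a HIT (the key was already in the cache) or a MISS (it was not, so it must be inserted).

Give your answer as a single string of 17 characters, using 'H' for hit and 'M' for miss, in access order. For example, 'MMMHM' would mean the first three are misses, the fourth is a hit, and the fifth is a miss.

FIFO simulation (capacity=4):
  1. access melon: MISS. Cache (old->new): [melon]
  2. access grape: MISS. Cache (old->new): [melon grape]
  3. access melon: HIT. Cache (old->new): [melon grape]
  4. access dog: MISS. Cache (old->new): [melon grape dog]
  5. access elk: MISS. Cache (old->new): [melon grape dog elk]
  6. access dog: HIT. Cache (old->new): [melon grape dog elk]
  7. access bee: MISS, evict melon. Cache (old->new): [grape dog elk bee]
  8. access dog: HIT. Cache (old->new): [grape dog elk bee]
  9. access melon: MISS, evict grape. Cache (old->new): [dog elk bee melon]
  10. access grape: MISS, evict dog. Cache (old->new): [elk bee melon grape]
  11. access plum: MISS, evict elk. Cache (old->new): [bee melon grape plum]
  12. access plum: HIT. Cache (old->new): [bee melon grape plum]
  13. access plum: HIT. Cache (old->new): [bee melon grape plum]
  14. access grape: HIT. Cache (old->new): [bee melon grape plum]
  15. access dog: MISS, evict bee. Cache (old->new): [melon grape plum dog]
  16. access plum: HIT. Cache (old->new): [melon grape plum dog]
  17. access fox: MISS, evict melon. Cache (old->new): [grape plum dog fox]
Total: 7 hits, 10 misses, 6 evictions

Answer: MMHMMHMHMMMHHHMHM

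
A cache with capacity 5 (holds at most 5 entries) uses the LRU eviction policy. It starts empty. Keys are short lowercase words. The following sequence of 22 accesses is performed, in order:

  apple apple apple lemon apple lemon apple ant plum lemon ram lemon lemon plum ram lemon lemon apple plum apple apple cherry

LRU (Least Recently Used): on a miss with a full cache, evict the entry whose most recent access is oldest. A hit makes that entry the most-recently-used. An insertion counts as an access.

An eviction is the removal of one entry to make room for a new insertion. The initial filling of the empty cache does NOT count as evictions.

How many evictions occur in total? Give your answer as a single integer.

Answer: 1

Derivation:
LRU simulation (capacity=5):
  1. access apple: MISS. Cache (LRU->MRU): [apple]
  2. access apple: HIT. Cache (LRU->MRU): [apple]
  3. access apple: HIT. Cache (LRU->MRU): [apple]
  4. access lemon: MISS. Cache (LRU->MRU): [apple lemon]
  5. access apple: HIT. Cache (LRU->MRU): [lemon apple]
  6. access lemon: HIT. Cache (LRU->MRU): [apple lemon]
  7. access apple: HIT. Cache (LRU->MRU): [lemon apple]
  8. access ant: MISS. Cache (LRU->MRU): [lemon apple ant]
  9. access plum: MISS. Cache (LRU->MRU): [lemon apple ant plum]
  10. access lemon: HIT. Cache (LRU->MRU): [apple ant plum lemon]
  11. access ram: MISS. Cache (LRU->MRU): [apple ant plum lemon ram]
  12. access lemon: HIT. Cache (LRU->MRU): [apple ant plum ram lemon]
  13. access lemon: HIT. Cache (LRU->MRU): [apple ant plum ram lemon]
  14. access plum: HIT. Cache (LRU->MRU): [apple ant ram lemon plum]
  15. access ram: HIT. Cache (LRU->MRU): [apple ant lemon plum ram]
  16. access lemon: HIT. Cache (LRU->MRU): [apple ant plum ram lemon]
  17. access lemon: HIT. Cache (LRU->MRU): [apple ant plum ram lemon]
  18. access apple: HIT. Cache (LRU->MRU): [ant plum ram lemon apple]
  19. access plum: HIT. Cache (LRU->MRU): [ant ram lemon apple plum]
  20. access apple: HIT. Cache (LRU->MRU): [ant ram lemon plum apple]
  21. access apple: HIT. Cache (LRU->MRU): [ant ram lemon plum apple]
  22. access cherry: MISS, evict ant. Cache (LRU->MRU): [ram lemon plum apple cherry]
Total: 16 hits, 6 misses, 1 evictions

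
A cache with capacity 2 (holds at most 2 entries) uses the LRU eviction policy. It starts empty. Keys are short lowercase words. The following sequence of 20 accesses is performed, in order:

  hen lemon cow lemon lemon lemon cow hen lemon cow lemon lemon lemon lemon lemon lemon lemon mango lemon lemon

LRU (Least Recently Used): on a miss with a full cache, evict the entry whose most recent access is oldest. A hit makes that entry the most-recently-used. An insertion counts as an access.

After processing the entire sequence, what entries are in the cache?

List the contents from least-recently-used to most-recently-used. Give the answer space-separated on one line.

LRU simulation (capacity=2):
  1. access hen: MISS. Cache (LRU->MRU): [hen]
  2. access lemon: MISS. Cache (LRU->MRU): [hen lemon]
  3. access cow: MISS, evict hen. Cache (LRU->MRU): [lemon cow]
  4. access lemon: HIT. Cache (LRU->MRU): [cow lemon]
  5. access lemon: HIT. Cache (LRU->MRU): [cow lemon]
  6. access lemon: HIT. Cache (LRU->MRU): [cow lemon]
  7. access cow: HIT. Cache (LRU->MRU): [lemon cow]
  8. access hen: MISS, evict lemon. Cache (LRU->MRU): [cow hen]
  9. access lemon: MISS, evict cow. Cache (LRU->MRU): [hen lemon]
  10. access cow: MISS, evict hen. Cache (LRU->MRU): [lemon cow]
  11. access lemon: HIT. Cache (LRU->MRU): [cow lemon]
  12. access lemon: HIT. Cache (LRU->MRU): [cow lemon]
  13. access lemon: HIT. Cache (LRU->MRU): [cow lemon]
  14. access lemon: HIT. Cache (LRU->MRU): [cow lemon]
  15. access lemon: HIT. Cache (LRU->MRU): [cow lemon]
  16. access lemon: HIT. Cache (LRU->MRU): [cow lemon]
  17. access lemon: HIT. Cache (LRU->MRU): [cow lemon]
  18. access mango: MISS, evict cow. Cache (LRU->MRU): [lemon mango]
  19. access lemon: HIT. Cache (LRU->MRU): [mango lemon]
  20. access lemon: HIT. Cache (LRU->MRU): [mango lemon]
Total: 13 hits, 7 misses, 5 evictions

Answer: mango lemon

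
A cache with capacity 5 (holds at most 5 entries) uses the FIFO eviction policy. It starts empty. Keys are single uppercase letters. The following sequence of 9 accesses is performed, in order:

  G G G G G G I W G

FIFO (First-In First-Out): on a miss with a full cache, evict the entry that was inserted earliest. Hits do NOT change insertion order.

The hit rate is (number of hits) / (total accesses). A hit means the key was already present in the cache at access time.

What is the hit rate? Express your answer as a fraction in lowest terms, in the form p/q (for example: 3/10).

Answer: 2/3

Derivation:
FIFO simulation (capacity=5):
  1. access G: MISS. Cache (old->new): [G]
  2. access G: HIT. Cache (old->new): [G]
  3. access G: HIT. Cache (old->new): [G]
  4. access G: HIT. Cache (old->new): [G]
  5. access G: HIT. Cache (old->new): [G]
  6. access G: HIT. Cache (old->new): [G]
  7. access I: MISS. Cache (old->new): [G I]
  8. access W: MISS. Cache (old->new): [G I W]
  9. access G: HIT. Cache (old->new): [G I W]
Total: 6 hits, 3 misses, 0 evictions

Hit rate = 6/9 = 2/3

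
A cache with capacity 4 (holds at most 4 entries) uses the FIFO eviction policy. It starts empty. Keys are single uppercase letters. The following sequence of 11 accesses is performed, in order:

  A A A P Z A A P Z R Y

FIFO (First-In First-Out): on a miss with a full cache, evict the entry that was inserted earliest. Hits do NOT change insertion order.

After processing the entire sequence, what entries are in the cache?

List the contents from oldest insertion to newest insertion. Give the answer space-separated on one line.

Answer: P Z R Y

Derivation:
FIFO simulation (capacity=4):
  1. access A: MISS. Cache (old->new): [A]
  2. access A: HIT. Cache (old->new): [A]
  3. access A: HIT. Cache (old->new): [A]
  4. access P: MISS. Cache (old->new): [A P]
  5. access Z: MISS. Cache (old->new): [A P Z]
  6. access A: HIT. Cache (old->new): [A P Z]
  7. access A: HIT. Cache (old->new): [A P Z]
  8. access P: HIT. Cache (old->new): [A P Z]
  9. access Z: HIT. Cache (old->new): [A P Z]
  10. access R: MISS. Cache (old->new): [A P Z R]
  11. access Y: MISS, evict A. Cache (old->new): [P Z R Y]
Total: 6 hits, 5 misses, 1 evictions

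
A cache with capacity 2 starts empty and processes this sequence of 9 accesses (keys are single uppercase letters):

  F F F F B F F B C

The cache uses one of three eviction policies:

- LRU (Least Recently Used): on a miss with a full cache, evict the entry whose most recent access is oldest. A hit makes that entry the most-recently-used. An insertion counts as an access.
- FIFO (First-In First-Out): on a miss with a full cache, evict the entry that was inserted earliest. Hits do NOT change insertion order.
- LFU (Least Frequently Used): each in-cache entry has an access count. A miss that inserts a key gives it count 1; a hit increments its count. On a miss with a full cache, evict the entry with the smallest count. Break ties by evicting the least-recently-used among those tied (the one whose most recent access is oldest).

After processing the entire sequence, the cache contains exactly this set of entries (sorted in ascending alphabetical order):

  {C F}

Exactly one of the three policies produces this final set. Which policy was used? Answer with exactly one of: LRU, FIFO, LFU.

Answer: LFU

Derivation:
Simulating under each policy and comparing final sets:
  LRU: final set = {B C} -> differs
  FIFO: final set = {B C} -> differs
  LFU: final set = {C F} -> MATCHES target
Only LFU produces the target set.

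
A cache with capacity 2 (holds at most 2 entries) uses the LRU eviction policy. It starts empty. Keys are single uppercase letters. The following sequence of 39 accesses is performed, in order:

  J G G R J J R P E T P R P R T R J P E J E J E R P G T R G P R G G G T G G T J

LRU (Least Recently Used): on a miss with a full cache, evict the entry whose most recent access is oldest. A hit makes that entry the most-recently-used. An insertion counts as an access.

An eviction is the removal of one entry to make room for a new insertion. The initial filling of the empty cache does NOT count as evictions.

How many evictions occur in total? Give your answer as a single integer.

LRU simulation (capacity=2):
  1. access J: MISS. Cache (LRU->MRU): [J]
  2. access G: MISS. Cache (LRU->MRU): [J G]
  3. access G: HIT. Cache (LRU->MRU): [J G]
  4. access R: MISS, evict J. Cache (LRU->MRU): [G R]
  5. access J: MISS, evict G. Cache (LRU->MRU): [R J]
  6. access J: HIT. Cache (LRU->MRU): [R J]
  7. access R: HIT. Cache (LRU->MRU): [J R]
  8. access P: MISS, evict J. Cache (LRU->MRU): [R P]
  9. access E: MISS, evict R. Cache (LRU->MRU): [P E]
  10. access T: MISS, evict P. Cache (LRU->MRU): [E T]
  11. access P: MISS, evict E. Cache (LRU->MRU): [T P]
  12. access R: MISS, evict T. Cache (LRU->MRU): [P R]
  13. access P: HIT. Cache (LRU->MRU): [R P]
  14. access R: HIT. Cache (LRU->MRU): [P R]
  15. access T: MISS, evict P. Cache (LRU->MRU): [R T]
  16. access R: HIT. Cache (LRU->MRU): [T R]
  17. access J: MISS, evict T. Cache (LRU->MRU): [R J]
  18. access P: MISS, evict R. Cache (LRU->MRU): [J P]
  19. access E: MISS, evict J. Cache (LRU->MRU): [P E]
  20. access J: MISS, evict P. Cache (LRU->MRU): [E J]
  21. access E: HIT. Cache (LRU->MRU): [J E]
  22. access J: HIT. Cache (LRU->MRU): [E J]
  23. access E: HIT. Cache (LRU->MRU): [J E]
  24. access R: MISS, evict J. Cache (LRU->MRU): [E R]
  25. access P: MISS, evict E. Cache (LRU->MRU): [R P]
  26. access G: MISS, evict R. Cache (LRU->MRU): [P G]
  27. access T: MISS, evict P. Cache (LRU->MRU): [G T]
  28. access R: MISS, evict G. Cache (LRU->MRU): [T R]
  29. access G: MISS, evict T. Cache (LRU->MRU): [R G]
  30. access P: MISS, evict R. Cache (LRU->MRU): [G P]
  31. access R: MISS, evict G. Cache (LRU->MRU): [P R]
  32. access G: MISS, evict P. Cache (LRU->MRU): [R G]
  33. access G: HIT. Cache (LRU->MRU): [R G]
  34. access G: HIT. Cache (LRU->MRU): [R G]
  35. access T: MISS, evict R. Cache (LRU->MRU): [G T]
  36. access G: HIT. Cache (LRU->MRU): [T G]
  37. access G: HIT. Cache (LRU->MRU): [T G]
  38. access T: HIT. Cache (LRU->MRU): [G T]
  39. access J: MISS, evict G. Cache (LRU->MRU): [T J]
Total: 14 hits, 25 misses, 23 evictions

Answer: 23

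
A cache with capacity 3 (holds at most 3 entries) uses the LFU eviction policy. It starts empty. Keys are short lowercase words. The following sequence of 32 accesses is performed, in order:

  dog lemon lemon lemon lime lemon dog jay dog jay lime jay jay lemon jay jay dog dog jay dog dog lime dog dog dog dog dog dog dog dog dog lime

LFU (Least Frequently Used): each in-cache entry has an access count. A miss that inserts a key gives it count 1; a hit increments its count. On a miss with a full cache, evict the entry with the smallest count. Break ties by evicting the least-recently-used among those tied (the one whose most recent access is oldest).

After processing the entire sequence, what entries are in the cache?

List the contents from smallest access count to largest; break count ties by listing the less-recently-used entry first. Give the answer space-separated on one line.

Answer: lime jay dog

Derivation:
LFU simulation (capacity=3):
  1. access dog: MISS. Cache: [dog(c=1)]
  2. access lemon: MISS. Cache: [dog(c=1) lemon(c=1)]
  3. access lemon: HIT, count now 2. Cache: [dog(c=1) lemon(c=2)]
  4. access lemon: HIT, count now 3. Cache: [dog(c=1) lemon(c=3)]
  5. access lime: MISS. Cache: [dog(c=1) lime(c=1) lemon(c=3)]
  6. access lemon: HIT, count now 4. Cache: [dog(c=1) lime(c=1) lemon(c=4)]
  7. access dog: HIT, count now 2. Cache: [lime(c=1) dog(c=2) lemon(c=4)]
  8. access jay: MISS, evict lime(c=1). Cache: [jay(c=1) dog(c=2) lemon(c=4)]
  9. access dog: HIT, count now 3. Cache: [jay(c=1) dog(c=3) lemon(c=4)]
  10. access jay: HIT, count now 2. Cache: [jay(c=2) dog(c=3) lemon(c=4)]
  11. access lime: MISS, evict jay(c=2). Cache: [lime(c=1) dog(c=3) lemon(c=4)]
  12. access jay: MISS, evict lime(c=1). Cache: [jay(c=1) dog(c=3) lemon(c=4)]
  13. access jay: HIT, count now 2. Cache: [jay(c=2) dog(c=3) lemon(c=4)]
  14. access lemon: HIT, count now 5. Cache: [jay(c=2) dog(c=3) lemon(c=5)]
  15. access jay: HIT, count now 3. Cache: [dog(c=3) jay(c=3) lemon(c=5)]
  16. access jay: HIT, count now 4. Cache: [dog(c=3) jay(c=4) lemon(c=5)]
  17. access dog: HIT, count now 4. Cache: [jay(c=4) dog(c=4) lemon(c=5)]
  18. access dog: HIT, count now 5. Cache: [jay(c=4) lemon(c=5) dog(c=5)]
  19. access jay: HIT, count now 5. Cache: [lemon(c=5) dog(c=5) jay(c=5)]
  20. access dog: HIT, count now 6. Cache: [lemon(c=5) jay(c=5) dog(c=6)]
  21. access dog: HIT, count now 7. Cache: [lemon(c=5) jay(c=5) dog(c=7)]
  22. access lime: MISS, evict lemon(c=5). Cache: [lime(c=1) jay(c=5) dog(c=7)]
  23. access dog: HIT, count now 8. Cache: [lime(c=1) jay(c=5) dog(c=8)]
  24. access dog: HIT, count now 9. Cache: [lime(c=1) jay(c=5) dog(c=9)]
  25. access dog: HIT, count now 10. Cache: [lime(c=1) jay(c=5) dog(c=10)]
  26. access dog: HIT, count now 11. Cache: [lime(c=1) jay(c=5) dog(c=11)]
  27. access dog: HIT, count now 12. Cache: [lime(c=1) jay(c=5) dog(c=12)]
  28. access dog: HIT, count now 13. Cache: [lime(c=1) jay(c=5) dog(c=13)]
  29. access dog: HIT, count now 14. Cache: [lime(c=1) jay(c=5) dog(c=14)]
  30. access dog: HIT, count now 15. Cache: [lime(c=1) jay(c=5) dog(c=15)]
  31. access dog: HIT, count now 16. Cache: [lime(c=1) jay(c=5) dog(c=16)]
  32. access lime: HIT, count now 2. Cache: [lime(c=2) jay(c=5) dog(c=16)]
Total: 25 hits, 7 misses, 4 evictions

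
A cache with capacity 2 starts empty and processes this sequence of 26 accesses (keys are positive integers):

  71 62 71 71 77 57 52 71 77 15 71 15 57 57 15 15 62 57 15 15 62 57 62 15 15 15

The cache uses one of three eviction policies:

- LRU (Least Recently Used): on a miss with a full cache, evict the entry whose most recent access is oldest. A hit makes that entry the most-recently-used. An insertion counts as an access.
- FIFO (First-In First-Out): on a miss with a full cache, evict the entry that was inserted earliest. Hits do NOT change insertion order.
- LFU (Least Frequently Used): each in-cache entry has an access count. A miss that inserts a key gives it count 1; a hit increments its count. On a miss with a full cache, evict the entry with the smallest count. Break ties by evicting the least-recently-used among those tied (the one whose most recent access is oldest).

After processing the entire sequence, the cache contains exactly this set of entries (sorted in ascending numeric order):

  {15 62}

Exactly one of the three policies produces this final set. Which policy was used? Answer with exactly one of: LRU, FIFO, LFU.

Simulating under each policy and comparing final sets:
  LRU: final set = {15 62} -> MATCHES target
  FIFO: final set = {15 57} -> differs
  LFU: final set = {15 71} -> differs
Only LRU produces the target set.

Answer: LRU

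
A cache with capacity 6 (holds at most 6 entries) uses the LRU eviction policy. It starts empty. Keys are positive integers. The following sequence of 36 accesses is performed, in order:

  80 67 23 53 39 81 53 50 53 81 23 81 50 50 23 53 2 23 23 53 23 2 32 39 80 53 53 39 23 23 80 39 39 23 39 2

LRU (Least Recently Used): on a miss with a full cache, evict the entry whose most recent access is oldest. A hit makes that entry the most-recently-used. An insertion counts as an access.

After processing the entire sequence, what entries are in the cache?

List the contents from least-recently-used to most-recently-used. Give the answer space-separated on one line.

Answer: 32 53 80 23 39 2

Derivation:
LRU simulation (capacity=6):
  1. access 80: MISS. Cache (LRU->MRU): [80]
  2. access 67: MISS. Cache (LRU->MRU): [80 67]
  3. access 23: MISS. Cache (LRU->MRU): [80 67 23]
  4. access 53: MISS. Cache (LRU->MRU): [80 67 23 53]
  5. access 39: MISS. Cache (LRU->MRU): [80 67 23 53 39]
  6. access 81: MISS. Cache (LRU->MRU): [80 67 23 53 39 81]
  7. access 53: HIT. Cache (LRU->MRU): [80 67 23 39 81 53]
  8. access 50: MISS, evict 80. Cache (LRU->MRU): [67 23 39 81 53 50]
  9. access 53: HIT. Cache (LRU->MRU): [67 23 39 81 50 53]
  10. access 81: HIT. Cache (LRU->MRU): [67 23 39 50 53 81]
  11. access 23: HIT. Cache (LRU->MRU): [67 39 50 53 81 23]
  12. access 81: HIT. Cache (LRU->MRU): [67 39 50 53 23 81]
  13. access 50: HIT. Cache (LRU->MRU): [67 39 53 23 81 50]
  14. access 50: HIT. Cache (LRU->MRU): [67 39 53 23 81 50]
  15. access 23: HIT. Cache (LRU->MRU): [67 39 53 81 50 23]
  16. access 53: HIT. Cache (LRU->MRU): [67 39 81 50 23 53]
  17. access 2: MISS, evict 67. Cache (LRU->MRU): [39 81 50 23 53 2]
  18. access 23: HIT. Cache (LRU->MRU): [39 81 50 53 2 23]
  19. access 23: HIT. Cache (LRU->MRU): [39 81 50 53 2 23]
  20. access 53: HIT. Cache (LRU->MRU): [39 81 50 2 23 53]
  21. access 23: HIT. Cache (LRU->MRU): [39 81 50 2 53 23]
  22. access 2: HIT. Cache (LRU->MRU): [39 81 50 53 23 2]
  23. access 32: MISS, evict 39. Cache (LRU->MRU): [81 50 53 23 2 32]
  24. access 39: MISS, evict 81. Cache (LRU->MRU): [50 53 23 2 32 39]
  25. access 80: MISS, evict 50. Cache (LRU->MRU): [53 23 2 32 39 80]
  26. access 53: HIT. Cache (LRU->MRU): [23 2 32 39 80 53]
  27. access 53: HIT. Cache (LRU->MRU): [23 2 32 39 80 53]
  28. access 39: HIT. Cache (LRU->MRU): [23 2 32 80 53 39]
  29. access 23: HIT. Cache (LRU->MRU): [2 32 80 53 39 23]
  30. access 23: HIT. Cache (LRU->MRU): [2 32 80 53 39 23]
  31. access 80: HIT. Cache (LRU->MRU): [2 32 53 39 23 80]
  32. access 39: HIT. Cache (LRU->MRU): [2 32 53 23 80 39]
  33. access 39: HIT. Cache (LRU->MRU): [2 32 53 23 80 39]
  34. access 23: HIT. Cache (LRU->MRU): [2 32 53 80 39 23]
  35. access 39: HIT. Cache (LRU->MRU): [2 32 53 80 23 39]
  36. access 2: HIT. Cache (LRU->MRU): [32 53 80 23 39 2]
Total: 25 hits, 11 misses, 5 evictions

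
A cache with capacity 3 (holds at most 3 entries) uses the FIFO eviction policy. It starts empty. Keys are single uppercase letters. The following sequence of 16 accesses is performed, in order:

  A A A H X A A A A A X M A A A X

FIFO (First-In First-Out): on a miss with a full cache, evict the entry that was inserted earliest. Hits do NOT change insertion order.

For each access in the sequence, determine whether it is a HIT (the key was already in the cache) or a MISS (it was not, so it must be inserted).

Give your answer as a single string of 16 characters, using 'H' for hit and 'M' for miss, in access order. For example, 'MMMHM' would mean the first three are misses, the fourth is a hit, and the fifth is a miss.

Answer: MHHMMHHHHHHMMHHH

Derivation:
FIFO simulation (capacity=3):
  1. access A: MISS. Cache (old->new): [A]
  2. access A: HIT. Cache (old->new): [A]
  3. access A: HIT. Cache (old->new): [A]
  4. access H: MISS. Cache (old->new): [A H]
  5. access X: MISS. Cache (old->new): [A H X]
  6. access A: HIT. Cache (old->new): [A H X]
  7. access A: HIT. Cache (old->new): [A H X]
  8. access A: HIT. Cache (old->new): [A H X]
  9. access A: HIT. Cache (old->new): [A H X]
  10. access A: HIT. Cache (old->new): [A H X]
  11. access X: HIT. Cache (old->new): [A H X]
  12. access M: MISS, evict A. Cache (old->new): [H X M]
  13. access A: MISS, evict H. Cache (old->new): [X M A]
  14. access A: HIT. Cache (old->new): [X M A]
  15. access A: HIT. Cache (old->new): [X M A]
  16. access X: HIT. Cache (old->new): [X M A]
Total: 11 hits, 5 misses, 2 evictions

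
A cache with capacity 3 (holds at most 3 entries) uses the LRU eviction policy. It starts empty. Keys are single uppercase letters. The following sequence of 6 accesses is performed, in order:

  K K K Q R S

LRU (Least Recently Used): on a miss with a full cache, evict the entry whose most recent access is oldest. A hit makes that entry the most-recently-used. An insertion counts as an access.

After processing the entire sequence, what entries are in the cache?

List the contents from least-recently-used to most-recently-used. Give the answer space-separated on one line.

LRU simulation (capacity=3):
  1. access K: MISS. Cache (LRU->MRU): [K]
  2. access K: HIT. Cache (LRU->MRU): [K]
  3. access K: HIT. Cache (LRU->MRU): [K]
  4. access Q: MISS. Cache (LRU->MRU): [K Q]
  5. access R: MISS. Cache (LRU->MRU): [K Q R]
  6. access S: MISS, evict K. Cache (LRU->MRU): [Q R S]
Total: 2 hits, 4 misses, 1 evictions

Answer: Q R S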